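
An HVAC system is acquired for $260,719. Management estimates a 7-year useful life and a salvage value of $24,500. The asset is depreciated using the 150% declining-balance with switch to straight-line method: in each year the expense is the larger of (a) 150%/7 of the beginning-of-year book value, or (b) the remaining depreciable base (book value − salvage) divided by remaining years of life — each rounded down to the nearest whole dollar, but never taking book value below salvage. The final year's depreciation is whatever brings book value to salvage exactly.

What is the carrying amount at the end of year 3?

Depreciable base = $260,719 − $24,500 = $236,219.
Year 1: DB = ⌊$260,719 × 150%/7⌋ = $55,868; SL = ⌊$236,219/7⌋ = $33,745 → take DB $55,868. Book value $204,851.
Year 2: DB = ⌊$204,851 × 150%/7⌋ = $43,896; SL = ⌊$180,351/6⌋ = $30,058 → take DB $43,896. Book value $160,955.
Year 3: DB = ⌊$160,955 × 150%/7⌋ = $34,490; SL = ⌊$136,455/5⌋ = $27,291 → take DB $34,490. Book value $126,465.

$126,465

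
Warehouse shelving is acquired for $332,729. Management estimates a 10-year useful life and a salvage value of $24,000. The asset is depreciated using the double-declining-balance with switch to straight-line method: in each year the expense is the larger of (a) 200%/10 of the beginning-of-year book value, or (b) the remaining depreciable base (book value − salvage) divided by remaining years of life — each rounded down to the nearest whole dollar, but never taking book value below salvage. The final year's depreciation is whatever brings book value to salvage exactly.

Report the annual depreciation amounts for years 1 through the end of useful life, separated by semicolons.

$66,545; $53,236; $42,589; $34,071; $27,257; $21,806; $17,445; $15,260; $15,260; $15,260

Depreciable base = $332,729 − $24,000 = $308,729.
Year 1: DB = ⌊$332,729 × 200%/10⌋ = $66,545; SL = ⌊$308,729/10⌋ = $30,872 → take DB $66,545. Book value $266,184.
Year 2: DB = ⌊$266,184 × 200%/10⌋ = $53,236; SL = ⌊$242,184/9⌋ = $26,909 → take DB $53,236. Book value $212,948.
Year 3: DB = ⌊$212,948 × 200%/10⌋ = $42,589; SL = ⌊$188,948/8⌋ = $23,618 → take DB $42,589. Book value $170,359.
Year 4: DB = ⌊$170,359 × 200%/10⌋ = $34,071; SL = ⌊$146,359/7⌋ = $20,908 → take DB $34,071. Book value $136,288.
Year 5: DB = ⌊$136,288 × 200%/10⌋ = $27,257; SL = ⌊$112,288/6⌋ = $18,714 → take DB $27,257. Book value $109,031.
Year 6: DB = ⌊$109,031 × 200%/10⌋ = $21,806; SL = ⌊$85,031/5⌋ = $17,006 → take DB $21,806. Book value $87,225.
Year 7: DB = ⌊$87,225 × 200%/10⌋ = $17,445; SL = ⌊$63,225/4⌋ = $15,806 → take DB $17,445. Book value $69,780.
Year 8: DB = ⌊$69,780 × 200%/10⌋ = $13,956; SL = ⌊$45,780/3⌋ = $15,260 → take SL $15,260. Book value $54,520.
Year 9: DB = ⌊$54,520 × 200%/10⌋ = $10,904; SL = ⌊$30,520/2⌋ = $15,260 → take SL $15,260. Book value $39,260.
Year 10 (final): $39,260 − $24,000 = $15,260. Book value $24,000.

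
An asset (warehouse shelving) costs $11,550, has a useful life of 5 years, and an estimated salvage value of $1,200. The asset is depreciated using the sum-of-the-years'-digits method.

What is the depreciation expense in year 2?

$2,760

Depreciable base = $11,550 − $1,200 = $10,350.
Sum of the years' digits = 5+4+3+2+1 = 15.
Year 1: $10,350 × 5/15 = $3,450. Book value $8,100.
Year 2: $10,350 × 4/15 = $2,760. Book value $5,340.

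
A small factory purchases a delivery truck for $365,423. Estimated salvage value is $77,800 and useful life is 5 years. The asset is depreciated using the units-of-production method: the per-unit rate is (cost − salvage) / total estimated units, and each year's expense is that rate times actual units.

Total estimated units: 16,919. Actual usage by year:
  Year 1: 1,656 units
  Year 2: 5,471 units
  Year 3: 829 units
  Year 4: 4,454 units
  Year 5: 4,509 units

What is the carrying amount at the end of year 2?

$244,264

Depreciable base = $365,423 − $77,800 = $287,623.
Rate = $287,623 / 16,919 units = $17 per unit.
Year 1: 1,656 × $17 = $28,152. Book value $337,271.
Year 2: 5,471 × $17 = $93,007. Book value $244,264.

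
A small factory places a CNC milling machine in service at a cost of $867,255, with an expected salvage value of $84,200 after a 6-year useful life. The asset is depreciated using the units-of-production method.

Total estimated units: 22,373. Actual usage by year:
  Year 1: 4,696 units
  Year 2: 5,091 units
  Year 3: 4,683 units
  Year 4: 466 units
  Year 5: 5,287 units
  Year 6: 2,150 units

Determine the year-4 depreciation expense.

Depreciable base = $867,255 − $84,200 = $783,055.
Rate = $783,055 / 22,373 units = $35 per unit.
Year 1: 4,696 × $35 = $164,360. Book value $702,895.
Year 2: 5,091 × $35 = $178,185. Book value $524,710.
Year 3: 4,683 × $35 = $163,905. Book value $360,805.
Year 4: 466 × $35 = $16,310. Book value $344,495.

$16,310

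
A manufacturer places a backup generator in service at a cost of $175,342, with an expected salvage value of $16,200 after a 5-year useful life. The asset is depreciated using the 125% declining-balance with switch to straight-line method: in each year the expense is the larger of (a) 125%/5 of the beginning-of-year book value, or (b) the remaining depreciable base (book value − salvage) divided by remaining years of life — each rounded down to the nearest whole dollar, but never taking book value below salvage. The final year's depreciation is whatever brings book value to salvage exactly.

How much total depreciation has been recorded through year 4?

Depreciable base = $175,342 − $16,200 = $159,142.
Year 1: DB = ⌊$175,342 × 125%/5⌋ = $43,835; SL = ⌊$159,142/5⌋ = $31,828 → take DB $43,835. Book value $131,507.
Year 2: DB = ⌊$131,507 × 125%/5⌋ = $32,876; SL = ⌊$115,307/4⌋ = $28,826 → take DB $32,876. Book value $98,631.
Year 3: DB = ⌊$98,631 × 125%/5⌋ = $24,657; SL = ⌊$82,431/3⌋ = $27,477 → take SL $27,477. Book value $71,154.
Year 4: DB = ⌊$71,154 × 125%/5⌋ = $17,788; SL = ⌊$54,954/2⌋ = $27,477 → take SL $27,477. Book value $43,677.
Accumulated through year 4 = $175,342 − $43,677 = $131,665.

$131,665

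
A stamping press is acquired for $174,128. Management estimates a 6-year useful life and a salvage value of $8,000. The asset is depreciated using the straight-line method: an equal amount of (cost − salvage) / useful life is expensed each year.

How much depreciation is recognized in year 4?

$27,688

Depreciable base = $174,128 − $8,000 = $166,128.
Annual expense = $166,128 / 6 = $27,688.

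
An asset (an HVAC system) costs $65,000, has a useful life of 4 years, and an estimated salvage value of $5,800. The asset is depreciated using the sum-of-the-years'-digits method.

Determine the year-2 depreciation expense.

Depreciable base = $65,000 − $5,800 = $59,200.
Sum of the years' digits = 4+3+2+1 = 10.
Year 1: $59,200 × 4/10 = $23,680. Book value $41,320.
Year 2: $59,200 × 3/10 = $17,760. Book value $23,560.

$17,760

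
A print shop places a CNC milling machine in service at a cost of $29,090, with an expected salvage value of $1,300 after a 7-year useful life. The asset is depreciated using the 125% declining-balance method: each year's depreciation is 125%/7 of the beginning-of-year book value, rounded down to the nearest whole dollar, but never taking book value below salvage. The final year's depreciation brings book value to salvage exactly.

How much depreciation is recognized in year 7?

Depreciable base = $29,090 − $1,300 = $27,790.
Year 1: ⌊$29,090 × 125%/7⌋ = $5,194. Book value $23,896.
Year 2: ⌊$23,896 × 125%/7⌋ = $4,267. Book value $19,629.
Year 3: ⌊$19,629 × 125%/7⌋ = $3,505. Book value $16,124.
Year 4: ⌊$16,124 × 125%/7⌋ = $2,879. Book value $13,245.
Year 5: ⌊$13,245 × 125%/7⌋ = $2,365. Book value $10,880.
Year 6: ⌊$10,880 × 125%/7⌋ = $1,942. Book value $8,938.
Year 7 (final): $8,938 − $1,300 = $7,638. Book value $1,300.

$7,638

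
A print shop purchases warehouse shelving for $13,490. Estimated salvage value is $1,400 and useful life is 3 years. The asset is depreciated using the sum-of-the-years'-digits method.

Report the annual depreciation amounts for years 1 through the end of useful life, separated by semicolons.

Depreciable base = $13,490 − $1,400 = $12,090.
Sum of the years' digits = 3+2+1 = 6.
Year 1: $12,090 × 3/6 = $6,045. Book value $7,445.
Year 2: $12,090 × 2/6 = $4,030. Book value $3,415.
Year 3: $12,090 × 1/6 = $2,015. Book value $1,400.

$6,045; $4,030; $2,015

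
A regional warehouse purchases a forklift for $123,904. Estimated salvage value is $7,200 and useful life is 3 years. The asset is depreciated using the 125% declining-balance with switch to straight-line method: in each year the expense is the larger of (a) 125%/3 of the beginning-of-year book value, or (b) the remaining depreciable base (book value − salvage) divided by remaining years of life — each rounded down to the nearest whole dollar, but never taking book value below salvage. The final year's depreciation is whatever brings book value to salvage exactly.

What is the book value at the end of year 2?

Depreciable base = $123,904 − $7,200 = $116,704.
Year 1: DB = ⌊$123,904 × 125%/3⌋ = $51,626; SL = ⌊$116,704/3⌋ = $38,901 → take DB $51,626. Book value $72,278.
Year 2: DB = ⌊$72,278 × 125%/3⌋ = $30,115; SL = ⌊$65,078/2⌋ = $32,539 → take SL $32,539. Book value $39,739.

$39,739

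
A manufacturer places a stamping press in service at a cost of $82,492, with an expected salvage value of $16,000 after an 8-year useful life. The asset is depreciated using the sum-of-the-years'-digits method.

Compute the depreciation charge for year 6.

$5,541

Depreciable base = $82,492 − $16,000 = $66,492.
Sum of the years' digits = 8+7+6+5+4+3+2+1 = 36.
Year 1: $66,492 × 8/36 = $14,776. Book value $67,716.
Year 2: $66,492 × 7/36 = $12,929. Book value $54,787.
Year 3: $66,492 × 6/36 = $11,082. Book value $43,705.
Year 4: $66,492 × 5/36 = $9,235. Book value $34,470.
Year 5: $66,492 × 4/36 = $7,388. Book value $27,082.
Year 6: $66,492 × 3/36 = $5,541. Book value $21,541.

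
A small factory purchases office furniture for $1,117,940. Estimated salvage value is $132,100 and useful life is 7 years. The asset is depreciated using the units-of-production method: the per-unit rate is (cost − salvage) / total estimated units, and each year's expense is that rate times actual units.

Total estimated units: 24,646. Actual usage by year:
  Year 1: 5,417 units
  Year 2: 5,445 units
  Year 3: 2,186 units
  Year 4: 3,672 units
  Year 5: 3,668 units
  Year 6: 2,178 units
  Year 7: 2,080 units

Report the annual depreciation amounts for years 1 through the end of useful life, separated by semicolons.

Depreciable base = $1,117,940 − $132,100 = $985,840.
Rate = $985,840 / 24,646 units = $40 per unit.
Year 1: 5,417 × $40 = $216,680. Book value $901,260.
Year 2: 5,445 × $40 = $217,800. Book value $683,460.
Year 3: 2,186 × $40 = $87,440. Book value $596,020.
Year 4: 3,672 × $40 = $146,880. Book value $449,140.
Year 5: 3,668 × $40 = $146,720. Book value $302,420.
Year 6: 2,178 × $40 = $87,120. Book value $215,300.
Year 7: 2,080 × $40 = $83,200. Book value $132,100.

$216,680; $217,800; $87,440; $146,880; $146,720; $87,120; $83,200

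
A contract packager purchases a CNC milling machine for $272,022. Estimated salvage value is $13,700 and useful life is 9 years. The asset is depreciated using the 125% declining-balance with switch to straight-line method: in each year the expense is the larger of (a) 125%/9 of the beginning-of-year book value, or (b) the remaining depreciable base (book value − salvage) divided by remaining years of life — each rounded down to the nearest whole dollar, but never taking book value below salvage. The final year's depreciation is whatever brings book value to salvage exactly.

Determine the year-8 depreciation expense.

Depreciable base = $272,022 − $13,700 = $258,322.
Year 1: DB = ⌊$272,022 × 125%/9⌋ = $37,780; SL = ⌊$258,322/9⌋ = $28,702 → take DB $37,780. Book value $234,242.
Year 2: DB = ⌊$234,242 × 125%/9⌋ = $32,533; SL = ⌊$220,542/8⌋ = $27,567 → take DB $32,533. Book value $201,709.
Year 3: DB = ⌊$201,709 × 125%/9⌋ = $28,015; SL = ⌊$188,009/7⌋ = $26,858 → take DB $28,015. Book value $173,694.
Year 4: DB = ⌊$173,694 × 125%/9⌋ = $24,124; SL = ⌊$159,994/6⌋ = $26,665 → take SL $26,665. Book value $147,029.
Year 5: DB = ⌊$147,029 × 125%/9⌋ = $20,420; SL = ⌊$133,329/5⌋ = $26,665 → take SL $26,665. Book value $120,364.
Year 6: DB = ⌊$120,364 × 125%/9⌋ = $16,717; SL = ⌊$106,664/4⌋ = $26,666 → take SL $26,666. Book value $93,698.
Year 7: DB = ⌊$93,698 × 125%/9⌋ = $13,013; SL = ⌊$79,998/3⌋ = $26,666 → take SL $26,666. Book value $67,032.
Year 8: DB = ⌊$67,032 × 125%/9⌋ = $9,310; SL = ⌊$53,332/2⌋ = $26,666 → take SL $26,666. Book value $40,366.

$26,666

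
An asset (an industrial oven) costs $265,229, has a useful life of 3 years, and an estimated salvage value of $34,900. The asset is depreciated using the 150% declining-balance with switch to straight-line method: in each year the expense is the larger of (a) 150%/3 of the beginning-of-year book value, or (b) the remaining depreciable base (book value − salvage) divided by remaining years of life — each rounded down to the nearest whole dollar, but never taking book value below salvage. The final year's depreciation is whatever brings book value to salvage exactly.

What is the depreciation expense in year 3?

$31,408

Depreciable base = $265,229 − $34,900 = $230,329.
Year 1: DB = ⌊$265,229 × 150%/3⌋ = $132,614; SL = ⌊$230,329/3⌋ = $76,776 → take DB $132,614. Book value $132,615.
Year 2: DB = ⌊$132,615 × 150%/3⌋ = $66,307; SL = ⌊$97,715/2⌋ = $48,857 → take DB $66,307. Book value $66,308.
Year 3 (final): $66,308 − $34,900 = $31,408. Book value $34,900.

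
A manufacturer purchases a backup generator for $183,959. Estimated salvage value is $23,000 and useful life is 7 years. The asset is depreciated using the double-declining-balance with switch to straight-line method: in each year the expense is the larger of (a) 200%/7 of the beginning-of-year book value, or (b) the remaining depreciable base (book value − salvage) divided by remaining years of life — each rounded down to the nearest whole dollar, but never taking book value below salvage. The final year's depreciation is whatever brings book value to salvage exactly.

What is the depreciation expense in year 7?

$1,433

Depreciable base = $183,959 − $23,000 = $160,959.
Year 1: DB = ⌊$183,959 × 200%/7⌋ = $52,559; SL = ⌊$160,959/7⌋ = $22,994 → take DB $52,559. Book value $131,400.
Year 2: DB = ⌊$131,400 × 200%/7⌋ = $37,542; SL = ⌊$108,400/6⌋ = $18,066 → take DB $37,542. Book value $93,858.
Year 3: DB = ⌊$93,858 × 200%/7⌋ = $26,816; SL = ⌊$70,858/5⌋ = $14,171 → take DB $26,816. Book value $67,042.
Year 4: DB = ⌊$67,042 × 200%/7⌋ = $19,154; SL = ⌊$44,042/4⌋ = $11,010 → take DB $19,154. Book value $47,888.
Year 5: DB = ⌊$47,888 × 200%/7⌋ = $13,682; SL = ⌊$24,888/3⌋ = $8,296 → take DB $13,682. Book value $34,206.
Year 6: DB = ⌊$34,206 × 200%/7⌋ = $9,773; SL = ⌊$11,206/2⌋ = $5,603 → take DB $9,773. Book value $24,433.
Year 7 (final): $24,433 − $23,000 = $1,433. Book value $23,000.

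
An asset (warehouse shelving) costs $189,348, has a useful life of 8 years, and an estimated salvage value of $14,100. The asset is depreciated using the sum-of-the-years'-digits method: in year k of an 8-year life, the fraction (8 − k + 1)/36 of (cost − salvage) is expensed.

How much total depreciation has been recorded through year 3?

$102,228

Depreciable base = $189,348 − $14,100 = $175,248.
Sum of the years' digits = 8+7+6+5+4+3+2+1 = 36.
Year 1: $175,248 × 8/36 = $38,944. Book value $150,404.
Year 2: $175,248 × 7/36 = $34,076. Book value $116,328.
Year 3: $175,248 × 6/36 = $29,208. Book value $87,120.
Accumulated through year 3 = $189,348 − $87,120 = $102,228.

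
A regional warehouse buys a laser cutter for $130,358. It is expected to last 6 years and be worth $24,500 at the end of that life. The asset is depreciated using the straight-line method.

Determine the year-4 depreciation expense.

Depreciable base = $130,358 − $24,500 = $105,858.
Annual expense = $105,858 / 6 = $17,643.

$17,643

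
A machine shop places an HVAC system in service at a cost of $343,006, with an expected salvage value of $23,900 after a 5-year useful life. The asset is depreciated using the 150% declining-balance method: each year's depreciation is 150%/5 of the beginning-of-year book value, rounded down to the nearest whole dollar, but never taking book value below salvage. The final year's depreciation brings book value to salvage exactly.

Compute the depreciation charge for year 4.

Depreciable base = $343,006 − $23,900 = $319,106.
Year 1: ⌊$343,006 × 150%/5⌋ = $102,901. Book value $240,105.
Year 2: ⌊$240,105 × 150%/5⌋ = $72,031. Book value $168,074.
Year 3: ⌊$168,074 × 150%/5⌋ = $50,422. Book value $117,652.
Year 4: ⌊$117,652 × 150%/5⌋ = $35,295. Book value $82,357.

$35,295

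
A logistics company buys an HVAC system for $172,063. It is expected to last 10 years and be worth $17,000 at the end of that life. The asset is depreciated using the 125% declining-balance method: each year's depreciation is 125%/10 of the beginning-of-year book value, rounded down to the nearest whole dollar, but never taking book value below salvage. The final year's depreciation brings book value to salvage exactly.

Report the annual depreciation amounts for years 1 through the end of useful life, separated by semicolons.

Depreciable base = $172,063 − $17,000 = $155,063.
Year 1: ⌊$172,063 × 125%/10⌋ = $21,507. Book value $150,556.
Year 2: ⌊$150,556 × 125%/10⌋ = $18,819. Book value $131,737.
Year 3: ⌊$131,737 × 125%/10⌋ = $16,467. Book value $115,270.
Year 4: ⌊$115,270 × 125%/10⌋ = $14,408. Book value $100,862.
Year 5: ⌊$100,862 × 125%/10⌋ = $12,607. Book value $88,255.
Year 6: ⌊$88,255 × 125%/10⌋ = $11,031. Book value $77,224.
Year 7: ⌊$77,224 × 125%/10⌋ = $9,653. Book value $67,571.
Year 8: ⌊$67,571 × 125%/10⌋ = $8,446. Book value $59,125.
Year 9: ⌊$59,125 × 125%/10⌋ = $7,390. Book value $51,735.
Year 10 (final): $51,735 − $17,000 = $34,735. Book value $17,000.

$21,507; $18,819; $16,467; $14,408; $12,607; $11,031; $9,653; $8,446; $7,390; $34,735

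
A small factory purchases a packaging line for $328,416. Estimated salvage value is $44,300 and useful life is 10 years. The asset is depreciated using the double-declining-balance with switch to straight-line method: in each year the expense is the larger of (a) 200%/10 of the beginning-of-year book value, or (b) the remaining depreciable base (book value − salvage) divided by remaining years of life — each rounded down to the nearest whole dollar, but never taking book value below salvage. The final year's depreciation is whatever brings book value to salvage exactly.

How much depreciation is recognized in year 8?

Depreciable base = $328,416 − $44,300 = $284,116.
Year 1: DB = ⌊$328,416 × 200%/10⌋ = $65,683; SL = ⌊$284,116/10⌋ = $28,411 → take DB $65,683. Book value $262,733.
Year 2: DB = ⌊$262,733 × 200%/10⌋ = $52,546; SL = ⌊$218,433/9⌋ = $24,270 → take DB $52,546. Book value $210,187.
Year 3: DB = ⌊$210,187 × 200%/10⌋ = $42,037; SL = ⌊$165,887/8⌋ = $20,735 → take DB $42,037. Book value $168,150.
Year 4: DB = ⌊$168,150 × 200%/10⌋ = $33,630; SL = ⌊$123,850/7⌋ = $17,692 → take DB $33,630. Book value $134,520.
Year 5: DB = ⌊$134,520 × 200%/10⌋ = $26,904; SL = ⌊$90,220/6⌋ = $15,036 → take DB $26,904. Book value $107,616.
Year 6: DB = ⌊$107,616 × 200%/10⌋ = $21,523; SL = ⌊$63,316/5⌋ = $12,663 → take DB $21,523. Book value $86,093.
Year 7: DB = ⌊$86,093 × 200%/10⌋ = $17,218; SL = ⌊$41,793/4⌋ = $10,448 → take DB $17,218. Book value $68,875.
Year 8: DB = ⌊$68,875 × 200%/10⌋ = $13,775; SL = ⌊$24,575/3⌋ = $8,191 → take DB $13,775. Book value $55,100.

$13,775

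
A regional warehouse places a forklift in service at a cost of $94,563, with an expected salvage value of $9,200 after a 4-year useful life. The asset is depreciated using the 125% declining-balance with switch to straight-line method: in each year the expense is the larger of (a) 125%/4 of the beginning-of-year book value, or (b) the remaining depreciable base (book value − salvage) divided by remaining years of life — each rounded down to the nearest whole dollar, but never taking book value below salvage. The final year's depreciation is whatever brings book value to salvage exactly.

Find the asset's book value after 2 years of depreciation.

$44,697

Depreciable base = $94,563 − $9,200 = $85,363.
Year 1: DB = ⌊$94,563 × 125%/4⌋ = $29,550; SL = ⌊$85,363/4⌋ = $21,340 → take DB $29,550. Book value $65,013.
Year 2: DB = ⌊$65,013 × 125%/4⌋ = $20,316; SL = ⌊$55,813/3⌋ = $18,604 → take DB $20,316. Book value $44,697.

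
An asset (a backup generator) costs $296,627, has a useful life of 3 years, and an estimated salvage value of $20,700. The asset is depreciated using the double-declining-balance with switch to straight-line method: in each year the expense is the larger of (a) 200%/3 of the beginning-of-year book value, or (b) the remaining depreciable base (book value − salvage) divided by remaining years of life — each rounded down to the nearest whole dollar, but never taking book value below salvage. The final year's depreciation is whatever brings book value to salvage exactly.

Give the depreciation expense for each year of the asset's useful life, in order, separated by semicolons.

$197,751; $65,917; $12,259

Depreciable base = $296,627 − $20,700 = $275,927.
Year 1: DB = ⌊$296,627 × 200%/3⌋ = $197,751; SL = ⌊$275,927/3⌋ = $91,975 → take DB $197,751. Book value $98,876.
Year 2: DB = ⌊$98,876 × 200%/3⌋ = $65,917; SL = ⌊$78,176/2⌋ = $39,088 → take DB $65,917. Book value $32,959.
Year 3 (final): $32,959 − $20,700 = $12,259. Book value $20,700.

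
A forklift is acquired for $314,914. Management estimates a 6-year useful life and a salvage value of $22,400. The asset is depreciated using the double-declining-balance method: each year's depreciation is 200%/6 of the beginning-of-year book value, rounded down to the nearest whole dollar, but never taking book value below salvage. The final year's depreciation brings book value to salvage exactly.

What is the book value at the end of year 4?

Depreciable base = $314,914 − $22,400 = $292,514.
Year 1: ⌊$314,914 × 200%/6⌋ = $104,971. Book value $209,943.
Year 2: ⌊$209,943 × 200%/6⌋ = $69,981. Book value $139,962.
Year 3: ⌊$139,962 × 200%/6⌋ = $46,654. Book value $93,308.
Year 4: ⌊$93,308 × 200%/6⌋ = $31,102. Book value $62,206.

$62,206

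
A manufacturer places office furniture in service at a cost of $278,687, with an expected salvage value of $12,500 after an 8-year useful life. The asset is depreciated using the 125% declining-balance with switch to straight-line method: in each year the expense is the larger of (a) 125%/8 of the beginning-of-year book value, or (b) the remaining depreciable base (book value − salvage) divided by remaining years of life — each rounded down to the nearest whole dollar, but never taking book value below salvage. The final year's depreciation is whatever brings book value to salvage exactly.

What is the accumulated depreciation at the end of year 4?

Depreciable base = $278,687 − $12,500 = $266,187.
Year 1: DB = ⌊$278,687 × 125%/8⌋ = $43,544; SL = ⌊$266,187/8⌋ = $33,273 → take DB $43,544. Book value $235,143.
Year 2: DB = ⌊$235,143 × 125%/8⌋ = $36,741; SL = ⌊$222,643/7⌋ = $31,806 → take DB $36,741. Book value $198,402.
Year 3: DB = ⌊$198,402 × 125%/8⌋ = $31,000; SL = ⌊$185,902/6⌋ = $30,983 → take DB $31,000. Book value $167,402.
Year 4: DB = ⌊$167,402 × 125%/8⌋ = $26,156; SL = ⌊$154,902/5⌋ = $30,980 → take SL $30,980. Book value $136,422.
Accumulated through year 4 = $278,687 − $136,422 = $142,265.

$142,265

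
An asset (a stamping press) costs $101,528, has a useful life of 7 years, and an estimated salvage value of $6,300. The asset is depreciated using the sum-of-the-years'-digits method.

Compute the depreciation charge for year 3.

Depreciable base = $101,528 − $6,300 = $95,228.
Sum of the years' digits = 7+6+5+4+3+2+1 = 28.
Year 1: $95,228 × 7/28 = $23,807. Book value $77,721.
Year 2: $95,228 × 6/28 = $20,406. Book value $57,315.
Year 3: $95,228 × 5/28 = $17,005. Book value $40,310.

$17,005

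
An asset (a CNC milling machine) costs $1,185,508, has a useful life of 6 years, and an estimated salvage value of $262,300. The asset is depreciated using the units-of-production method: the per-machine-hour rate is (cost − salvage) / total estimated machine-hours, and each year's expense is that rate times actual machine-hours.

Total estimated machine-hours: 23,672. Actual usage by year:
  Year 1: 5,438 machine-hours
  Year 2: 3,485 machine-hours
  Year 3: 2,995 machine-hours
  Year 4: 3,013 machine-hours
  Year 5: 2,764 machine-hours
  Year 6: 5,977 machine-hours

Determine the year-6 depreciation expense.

Depreciable base = $1,185,508 − $262,300 = $923,208.
Rate = $923,208 / 23,672 machine-hours = $39 per machine-hour.
Year 1: 5,438 × $39 = $212,082. Book value $973,426.
Year 2: 3,485 × $39 = $135,915. Book value $837,511.
Year 3: 2,995 × $39 = $116,805. Book value $720,706.
Year 4: 3,013 × $39 = $117,507. Book value $603,199.
Year 5: 2,764 × $39 = $107,796. Book value $495,403.
Year 6: 5,977 × $39 = $233,103. Book value $262,300.

$233,103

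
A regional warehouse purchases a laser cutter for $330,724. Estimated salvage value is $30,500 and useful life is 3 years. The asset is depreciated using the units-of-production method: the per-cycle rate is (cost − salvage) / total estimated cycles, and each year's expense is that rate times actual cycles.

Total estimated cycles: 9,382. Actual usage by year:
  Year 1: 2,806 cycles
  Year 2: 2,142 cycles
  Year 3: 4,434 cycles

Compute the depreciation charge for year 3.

$141,888

Depreciable base = $330,724 − $30,500 = $300,224.
Rate = $300,224 / 9,382 cycles = $32 per cycle.
Year 1: 2,806 × $32 = $89,792. Book value $240,932.
Year 2: 2,142 × $32 = $68,544. Book value $172,388.
Year 3: 4,434 × $32 = $141,888. Book value $30,500.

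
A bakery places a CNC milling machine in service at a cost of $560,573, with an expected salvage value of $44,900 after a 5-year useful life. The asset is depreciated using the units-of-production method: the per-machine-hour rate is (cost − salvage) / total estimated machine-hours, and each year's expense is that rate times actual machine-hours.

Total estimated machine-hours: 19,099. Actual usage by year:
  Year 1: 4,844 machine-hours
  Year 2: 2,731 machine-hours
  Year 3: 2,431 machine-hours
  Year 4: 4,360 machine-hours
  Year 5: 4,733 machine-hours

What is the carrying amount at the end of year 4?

$172,691

Depreciable base = $560,573 − $44,900 = $515,673.
Rate = $515,673 / 19,099 machine-hours = $27 per machine-hour.
Year 1: 4,844 × $27 = $130,788. Book value $429,785.
Year 2: 2,731 × $27 = $73,737. Book value $356,048.
Year 3: 2,431 × $27 = $65,637. Book value $290,411.
Year 4: 4,360 × $27 = $117,720. Book value $172,691.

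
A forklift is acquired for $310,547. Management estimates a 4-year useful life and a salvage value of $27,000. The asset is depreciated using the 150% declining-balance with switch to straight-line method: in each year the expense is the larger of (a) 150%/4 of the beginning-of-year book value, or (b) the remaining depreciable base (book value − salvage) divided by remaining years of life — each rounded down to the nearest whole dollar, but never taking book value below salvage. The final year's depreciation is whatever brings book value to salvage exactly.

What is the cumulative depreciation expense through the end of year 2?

$189,239

Depreciable base = $310,547 − $27,000 = $283,547.
Year 1: DB = ⌊$310,547 × 150%/4⌋ = $116,455; SL = ⌊$283,547/4⌋ = $70,886 → take DB $116,455. Book value $194,092.
Year 2: DB = ⌊$194,092 × 150%/4⌋ = $72,784; SL = ⌊$167,092/3⌋ = $55,697 → take DB $72,784. Book value $121,308.
Accumulated through year 2 = $310,547 − $121,308 = $189,239.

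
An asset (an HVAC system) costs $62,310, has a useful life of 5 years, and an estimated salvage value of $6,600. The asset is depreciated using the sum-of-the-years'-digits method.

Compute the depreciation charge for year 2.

Depreciable base = $62,310 − $6,600 = $55,710.
Sum of the years' digits = 5+4+3+2+1 = 15.
Year 1: $55,710 × 5/15 = $18,570. Book value $43,740.
Year 2: $55,710 × 4/15 = $14,856. Book value $28,884.

$14,856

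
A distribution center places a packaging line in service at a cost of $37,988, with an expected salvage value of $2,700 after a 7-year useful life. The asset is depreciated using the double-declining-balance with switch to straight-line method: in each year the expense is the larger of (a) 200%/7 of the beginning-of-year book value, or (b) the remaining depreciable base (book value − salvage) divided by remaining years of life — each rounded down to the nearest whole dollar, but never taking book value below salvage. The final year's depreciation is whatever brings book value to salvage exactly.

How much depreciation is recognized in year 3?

$5,538

Depreciable base = $37,988 − $2,700 = $35,288.
Year 1: DB = ⌊$37,988 × 200%/7⌋ = $10,853; SL = ⌊$35,288/7⌋ = $5,041 → take DB $10,853. Book value $27,135.
Year 2: DB = ⌊$27,135 × 200%/7⌋ = $7,752; SL = ⌊$24,435/6⌋ = $4,072 → take DB $7,752. Book value $19,383.
Year 3: DB = ⌊$19,383 × 200%/7⌋ = $5,538; SL = ⌊$16,683/5⌋ = $3,336 → take DB $5,538. Book value $13,845.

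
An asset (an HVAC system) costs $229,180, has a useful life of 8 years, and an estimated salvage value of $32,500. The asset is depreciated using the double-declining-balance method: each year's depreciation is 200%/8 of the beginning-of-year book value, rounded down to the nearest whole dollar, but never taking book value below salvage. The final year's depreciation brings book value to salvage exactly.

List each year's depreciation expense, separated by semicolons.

$57,295; $42,971; $32,228; $24,171; $18,128; $13,596; $8,291; $0

Depreciable base = $229,180 − $32,500 = $196,680.
Year 1: ⌊$229,180 × 200%/8⌋ = $57,295. Book value $171,885.
Year 2: ⌊$171,885 × 200%/8⌋ = $42,971. Book value $128,914.
Year 3: ⌊$128,914 × 200%/8⌋ = $32,228. Book value $96,686.
Year 4: ⌊$96,686 × 200%/8⌋ = $24,171. Book value $72,515.
Year 5: ⌊$72,515 × 200%/8⌋ = $18,128. Book value $54,387.
Year 6: ⌊$54,387 × 200%/8⌋ = $13,596. Book value $40,791.
Year 7: ⌊$40,791 × 200%/8⌋ = $10,197, capped at $8,291. Book value $32,500.
Year 8 (final): $32,500 − $32,500 = $0. Book value $32,500.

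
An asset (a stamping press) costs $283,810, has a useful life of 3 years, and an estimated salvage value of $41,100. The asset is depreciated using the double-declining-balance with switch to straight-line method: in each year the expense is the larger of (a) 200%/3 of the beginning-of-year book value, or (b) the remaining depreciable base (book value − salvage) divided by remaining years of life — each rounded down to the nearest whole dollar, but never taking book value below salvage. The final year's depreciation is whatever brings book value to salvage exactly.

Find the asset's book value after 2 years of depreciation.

$41,100

Depreciable base = $283,810 − $41,100 = $242,710.
Year 1: DB = ⌊$283,810 × 200%/3⌋ = $189,206; SL = ⌊$242,710/3⌋ = $80,903 → take DB $189,206. Book value $94,604.
Year 2: DB = ⌊$94,604 × 200%/3⌋ = $63,069; SL = ⌊$53,504/2⌋ = $26,752 → take DB $63,069, capped at $53,504. Book value $41,100.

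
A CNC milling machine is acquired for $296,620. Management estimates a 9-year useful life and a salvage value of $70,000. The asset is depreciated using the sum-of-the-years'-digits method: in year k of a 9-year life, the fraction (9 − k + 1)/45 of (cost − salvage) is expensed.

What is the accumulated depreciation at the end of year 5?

Depreciable base = $296,620 − $70,000 = $226,620.
Sum of the years' digits = 9+8+7+6+5+4+3+2+1 = 45.
Year 1: $226,620 × 9/45 = $45,324. Book value $251,296.
Year 2: $226,620 × 8/45 = $40,288. Book value $211,008.
Year 3: $226,620 × 7/45 = $35,252. Book value $175,756.
Year 4: $226,620 × 6/45 = $30,216. Book value $145,540.
Year 5: $226,620 × 5/45 = $25,180. Book value $120,360.
Accumulated through year 5 = $296,620 − $120,360 = $176,260.

$176,260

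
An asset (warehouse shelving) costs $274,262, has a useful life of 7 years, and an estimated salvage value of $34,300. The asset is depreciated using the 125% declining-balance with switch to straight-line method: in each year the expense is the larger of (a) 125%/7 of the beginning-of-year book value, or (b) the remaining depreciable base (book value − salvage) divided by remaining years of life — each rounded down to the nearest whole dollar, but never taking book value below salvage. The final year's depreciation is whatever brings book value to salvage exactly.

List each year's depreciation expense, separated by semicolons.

Depreciable base = $274,262 − $34,300 = $239,962.
Year 1: DB = ⌊$274,262 × 125%/7⌋ = $48,975; SL = ⌊$239,962/7⌋ = $34,280 → take DB $48,975. Book value $225,287.
Year 2: DB = ⌊$225,287 × 125%/7⌋ = $40,229; SL = ⌊$190,987/6⌋ = $31,831 → take DB $40,229. Book value $185,058.
Year 3: DB = ⌊$185,058 × 125%/7⌋ = $33,046; SL = ⌊$150,758/5⌋ = $30,151 → take DB $33,046. Book value $152,012.
Year 4: DB = ⌊$152,012 × 125%/7⌋ = $27,145; SL = ⌊$117,712/4⌋ = $29,428 → take SL $29,428. Book value $122,584.
Year 5: DB = ⌊$122,584 × 125%/7⌋ = $21,890; SL = ⌊$88,284/3⌋ = $29,428 → take SL $29,428. Book value $93,156.
Year 6: DB = ⌊$93,156 × 125%/7⌋ = $16,635; SL = ⌊$58,856/2⌋ = $29,428 → take SL $29,428. Book value $63,728.
Year 7 (final): $63,728 − $34,300 = $29,428. Book value $34,300.

$48,975; $40,229; $33,046; $29,428; $29,428; $29,428; $29,428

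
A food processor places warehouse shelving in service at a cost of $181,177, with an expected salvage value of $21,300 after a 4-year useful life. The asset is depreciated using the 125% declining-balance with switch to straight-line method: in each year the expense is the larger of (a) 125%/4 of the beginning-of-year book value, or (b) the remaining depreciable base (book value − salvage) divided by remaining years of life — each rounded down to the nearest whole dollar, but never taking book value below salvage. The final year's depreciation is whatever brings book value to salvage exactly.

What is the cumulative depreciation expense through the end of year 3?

Depreciable base = $181,177 − $21,300 = $159,877.
Year 1: DB = ⌊$181,177 × 125%/4⌋ = $56,617; SL = ⌊$159,877/4⌋ = $39,969 → take DB $56,617. Book value $124,560.
Year 2: DB = ⌊$124,560 × 125%/4⌋ = $38,925; SL = ⌊$103,260/3⌋ = $34,420 → take DB $38,925. Book value $85,635.
Year 3: DB = ⌊$85,635 × 125%/4⌋ = $26,760; SL = ⌊$64,335/2⌋ = $32,167 → take SL $32,167. Book value $53,468.
Accumulated through year 3 = $181,177 − $53,468 = $127,709.

$127,709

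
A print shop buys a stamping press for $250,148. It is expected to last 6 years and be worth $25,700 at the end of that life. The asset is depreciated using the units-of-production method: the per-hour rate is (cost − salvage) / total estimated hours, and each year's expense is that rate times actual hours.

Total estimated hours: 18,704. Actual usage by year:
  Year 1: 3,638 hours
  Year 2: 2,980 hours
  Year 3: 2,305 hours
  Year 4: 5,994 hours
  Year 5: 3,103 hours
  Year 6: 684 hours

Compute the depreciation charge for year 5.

Depreciable base = $250,148 − $25,700 = $224,448.
Rate = $224,448 / 18,704 hours = $12 per hour.
Year 1: 3,638 × $12 = $43,656. Book value $206,492.
Year 2: 2,980 × $12 = $35,760. Book value $170,732.
Year 3: 2,305 × $12 = $27,660. Book value $143,072.
Year 4: 5,994 × $12 = $71,928. Book value $71,144.
Year 5: 3,103 × $12 = $37,236. Book value $33,908.

$37,236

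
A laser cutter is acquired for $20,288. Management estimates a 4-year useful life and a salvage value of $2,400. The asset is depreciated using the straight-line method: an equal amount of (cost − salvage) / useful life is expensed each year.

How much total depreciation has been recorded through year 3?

$13,416

Depreciable base = $20,288 − $2,400 = $17,888.
Annual expense = $17,888 / 4 = $4,472.
End of year 1: book value $15,816.
End of year 2: book value $11,344.
End of year 3: book value $6,872.
Accumulated through year 3 = $20,288 − $6,872 = $13,416.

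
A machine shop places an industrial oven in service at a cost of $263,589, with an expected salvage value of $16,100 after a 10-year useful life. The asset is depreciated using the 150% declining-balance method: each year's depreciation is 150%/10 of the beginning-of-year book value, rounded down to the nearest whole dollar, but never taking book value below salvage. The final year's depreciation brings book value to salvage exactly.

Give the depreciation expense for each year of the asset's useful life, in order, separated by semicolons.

Depreciable base = $263,589 − $16,100 = $247,489.
Year 1: ⌊$263,589 × 150%/10⌋ = $39,538. Book value $224,051.
Year 2: ⌊$224,051 × 150%/10⌋ = $33,607. Book value $190,444.
Year 3: ⌊$190,444 × 150%/10⌋ = $28,566. Book value $161,878.
Year 4: ⌊$161,878 × 150%/10⌋ = $24,281. Book value $137,597.
Year 5: ⌊$137,597 × 150%/10⌋ = $20,639. Book value $116,958.
Year 6: ⌊$116,958 × 150%/10⌋ = $17,543. Book value $99,415.
Year 7: ⌊$99,415 × 150%/10⌋ = $14,912. Book value $84,503.
Year 8: ⌊$84,503 × 150%/10⌋ = $12,675. Book value $71,828.
Year 9: ⌊$71,828 × 150%/10⌋ = $10,774. Book value $61,054.
Year 10 (final): $61,054 − $16,100 = $44,954. Book value $16,100.

$39,538; $33,607; $28,566; $24,281; $20,639; $17,543; $14,912; $12,675; $10,774; $44,954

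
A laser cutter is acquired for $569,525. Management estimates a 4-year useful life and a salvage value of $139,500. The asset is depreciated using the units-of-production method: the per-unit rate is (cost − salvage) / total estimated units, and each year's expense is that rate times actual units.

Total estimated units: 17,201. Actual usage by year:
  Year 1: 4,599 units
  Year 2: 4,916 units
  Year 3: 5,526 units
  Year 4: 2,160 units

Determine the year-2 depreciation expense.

Depreciable base = $569,525 − $139,500 = $430,025.
Rate = $430,025 / 17,201 units = $25 per unit.
Year 1: 4,599 × $25 = $114,975. Book value $454,550.
Year 2: 4,916 × $25 = $122,900. Book value $331,650.

$122,900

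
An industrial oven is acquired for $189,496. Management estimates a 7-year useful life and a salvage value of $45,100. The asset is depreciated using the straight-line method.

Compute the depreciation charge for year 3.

$20,628

Depreciable base = $189,496 − $45,100 = $144,396.
Annual expense = $144,396 / 7 = $20,628.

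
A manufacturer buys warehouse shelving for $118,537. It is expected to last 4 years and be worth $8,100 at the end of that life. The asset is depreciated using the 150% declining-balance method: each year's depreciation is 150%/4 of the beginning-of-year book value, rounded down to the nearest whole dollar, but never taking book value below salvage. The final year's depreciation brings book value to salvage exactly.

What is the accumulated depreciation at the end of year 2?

$72,233

Depreciable base = $118,537 − $8,100 = $110,437.
Year 1: ⌊$118,537 × 150%/4⌋ = $44,451. Book value $74,086.
Year 2: ⌊$74,086 × 150%/4⌋ = $27,782. Book value $46,304.
Accumulated through year 2 = $118,537 − $46,304 = $72,233.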